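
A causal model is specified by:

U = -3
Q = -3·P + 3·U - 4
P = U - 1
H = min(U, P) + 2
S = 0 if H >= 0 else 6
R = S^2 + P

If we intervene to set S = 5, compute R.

21

The intervention breaks the incoming arrows to S: S = 0 if H >= 0 else 6 no longer applies, and S = 5.
P = U - 1  [with U=-3]  = -4
R = S^2 + P  [with S=5, P=-4]  = 21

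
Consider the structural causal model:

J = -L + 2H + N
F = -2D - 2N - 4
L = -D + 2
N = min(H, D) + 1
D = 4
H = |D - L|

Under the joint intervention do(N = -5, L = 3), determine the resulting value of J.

-6

The joint intervention fixes N = -5, L = 3, removing each variable's own equation.
H = |D - L|  [with D=4, L=3]  = 1
J = -L + 2H + N  [with L=3, H=1, N=-5]  = -6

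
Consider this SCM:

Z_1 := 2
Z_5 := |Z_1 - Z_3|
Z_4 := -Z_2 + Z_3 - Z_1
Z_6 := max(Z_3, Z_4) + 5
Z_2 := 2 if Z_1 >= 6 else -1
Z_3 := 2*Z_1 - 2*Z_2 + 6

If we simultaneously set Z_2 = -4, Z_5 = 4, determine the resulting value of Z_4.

20

The joint intervention fixes Z_2 = -4, Z_5 = 4, removing each variable's own equation.
Z_3 = 2*Z_1 - 2*Z_2 + 6  [with Z_1=2, Z_2=-4]  = 18
Z_4 = -Z_2 + Z_3 - Z_1  [with Z_2=-4, Z_3=18, Z_1=2]  = 20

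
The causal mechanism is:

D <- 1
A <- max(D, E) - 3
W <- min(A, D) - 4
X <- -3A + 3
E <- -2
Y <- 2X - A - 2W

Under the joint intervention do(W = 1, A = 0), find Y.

4

The joint intervention fixes W = 1, A = 0, removing each variable's own equation.
X = -3A + 3  [with A=0]  = 3
Y = 2X - A - 2W  [with X=3, A=0, W=1]  = 4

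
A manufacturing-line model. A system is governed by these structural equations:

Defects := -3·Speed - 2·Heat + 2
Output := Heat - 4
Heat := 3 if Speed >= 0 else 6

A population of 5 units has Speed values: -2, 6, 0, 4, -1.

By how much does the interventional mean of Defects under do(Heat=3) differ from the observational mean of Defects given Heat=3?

do(Heat=3) breaks Heat's dependence on Speed. With Heat=3 fixed, Defects across the units is 2, -22, -4, -16, -1, mean -8.2.
Conditioning on Heat=3 selects the 3 unit(s) with Speed ∈ {6, 0, 4}. Their Defects values: -22, -4, -16. Mean = -14.
Difference = -8.2 − (-14) = 5.8.

5.8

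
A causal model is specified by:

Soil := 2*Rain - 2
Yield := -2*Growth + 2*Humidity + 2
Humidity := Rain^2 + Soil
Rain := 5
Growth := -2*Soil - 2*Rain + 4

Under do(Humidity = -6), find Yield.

Intervening sets Humidity = -6 and removes its equation (Humidity := Rain^2 + Soil).
Soil = 2*Rain - 2  [with Rain=5]  = 8
Growth = -2*Soil - 2*Rain + 4  [with Soil=8, Rain=5]  = -22
Yield = -2*Growth + 2*Humidity + 2  [with Growth=-22, Humidity=-6]  = 34

34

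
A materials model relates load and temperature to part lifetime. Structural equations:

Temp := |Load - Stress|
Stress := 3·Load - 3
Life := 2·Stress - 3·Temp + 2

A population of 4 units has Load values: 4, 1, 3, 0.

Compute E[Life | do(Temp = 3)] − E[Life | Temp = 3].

Under do(Temp=3), Temp's equation is replaced by Temp=3 for every unit. Per-unit Life: 11, -7, 5, -13. Mean = -1.
Observing Temp=3 restricts to units where Temp's equation naturally yields 3: Load ∈ {3, 0}. In that subpopulation Life = 5, -13, mean -4.
Difference = -1 − (-4) = 3.

3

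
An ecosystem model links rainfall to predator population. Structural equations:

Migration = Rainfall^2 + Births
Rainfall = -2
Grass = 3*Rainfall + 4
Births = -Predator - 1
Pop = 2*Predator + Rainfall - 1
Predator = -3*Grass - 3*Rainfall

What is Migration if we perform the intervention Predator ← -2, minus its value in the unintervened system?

do(Predator=-2) replaces the equation Predator = -3*Grass - 3*Rainfall with the constant Predator = -2.
Births = -Predator - 1  [with Predator=-2]  = 1
Migration = Rainfall^2 + Births  [with Rainfall=-2, Births=1]  = 5
Without intervention: Grass = 3*Rainfall + 4  [with Rainfall=-2]  = -2; Predator = -3*Grass - 3*Rainfall  [with Grass=-2, Rainfall=-2]  = 12; Births = -Predator - 1  [with Predator=12]  = -13; Migration = Rainfall^2 + Births  [with Rainfall=-2, Births=-13]  = -9.
Change = 5 − (-9) = 14.

14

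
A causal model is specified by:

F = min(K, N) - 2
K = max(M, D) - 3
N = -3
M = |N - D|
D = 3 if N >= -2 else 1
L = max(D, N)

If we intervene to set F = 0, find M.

do(F=0) replaces the equation F = min(K, N) - 2 with the constant F = 0.
M is not downstream of the intervention, so its value is determined by the original equations.
D = 3 if N >= -2 else 1  [with N=-3]  = 1
M = |N - D|  [with N=-3, D=1]  = 4

4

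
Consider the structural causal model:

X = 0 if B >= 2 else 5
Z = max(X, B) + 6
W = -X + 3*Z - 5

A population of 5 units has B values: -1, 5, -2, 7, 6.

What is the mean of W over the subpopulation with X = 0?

31

Conditioning on X=0 selects the 3 unit(s) with B ∈ {5, 7, 6}. Their W values: 28, 34, 31. Mean = 31.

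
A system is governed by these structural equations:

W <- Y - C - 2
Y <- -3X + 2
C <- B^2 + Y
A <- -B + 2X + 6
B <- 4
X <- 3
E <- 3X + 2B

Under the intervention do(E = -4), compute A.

8

do(E=-4) replaces the equation E <- 3X + 2B with the constant E = -4.
A is not downstream of the intervention, so its value is determined by the original equations.
A = -B + 2X + 6  [with B=4, X=3]  = 8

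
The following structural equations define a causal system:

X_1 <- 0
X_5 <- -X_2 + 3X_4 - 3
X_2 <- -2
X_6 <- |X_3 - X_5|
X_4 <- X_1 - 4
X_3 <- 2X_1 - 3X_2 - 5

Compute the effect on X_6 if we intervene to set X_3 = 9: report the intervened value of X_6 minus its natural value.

The intervention breaks the incoming arrows to X_3: X_3 <- 2X_1 - 3X_2 - 5 no longer applies, and X_3 = 9.
X_4 = X_1 - 4  [with X_1=0]  = -4
X_5 = -X_2 + 3X_4 - 3  [with X_2=-2, X_4=-4]  = -13
X_6 = |X_3 - X_5|  [with X_3=9, X_5=-13]  = 22
Without intervention: X_3 = 2X_1 - 3X_2 - 5  [with X_1=0, X_2=-2]  = 1; X_4 = X_1 - 4  [with X_1=0]  = -4; X_5 = -X_2 + 3X_4 - 3  [with X_2=-2, X_4=-4]  = -13; X_6 = |X_3 - X_5|  [with X_3=1, X_5=-13]  = 14.
Change = 22 − 14 = 8.

8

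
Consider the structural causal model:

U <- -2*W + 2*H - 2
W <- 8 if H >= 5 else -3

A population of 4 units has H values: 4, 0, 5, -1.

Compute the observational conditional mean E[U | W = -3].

6

Conditioning on W=-3 selects the 3 unit(s) with H ∈ {4, 0, -1}. Their U values: 12, 4, 2. Mean = 6.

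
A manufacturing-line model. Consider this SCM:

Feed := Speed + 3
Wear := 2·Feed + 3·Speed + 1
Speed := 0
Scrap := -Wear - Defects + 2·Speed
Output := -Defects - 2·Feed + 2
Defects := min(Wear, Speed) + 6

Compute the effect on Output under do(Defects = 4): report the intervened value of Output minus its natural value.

2

Under do(Defects=4), the mechanism Defects := min(Wear, Speed) + 6 is discarded; Defects is fixed at 4.
Feed = Speed + 3  [with Speed=0]  = 3
Output = -Defects - 2·Feed + 2  [with Defects=4, Feed=3]  = -8
Without intervention: Feed = Speed + 3  [with Speed=0]  = 3; Wear = 2·Feed + 3·Speed + 1  [with Feed=3, Speed=0]  = 7; Defects = min(Wear, Speed) + 6  [with Wear=7, Speed=0]  = 6; Output = -Defects - 2·Feed + 2  [with Defects=6, Feed=3]  = -10.
Change = -8 − (-10) = 2.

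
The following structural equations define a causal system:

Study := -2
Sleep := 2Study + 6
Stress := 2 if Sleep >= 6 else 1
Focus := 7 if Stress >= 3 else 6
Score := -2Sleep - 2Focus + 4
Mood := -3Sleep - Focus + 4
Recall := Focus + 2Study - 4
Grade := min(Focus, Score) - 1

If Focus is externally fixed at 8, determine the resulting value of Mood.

-10

Under do(Focus=8), the mechanism Focus := 7 if Stress >= 3 else 6 is discarded; Focus is fixed at 8.
Sleep = 2Study + 6  [with Study=-2]  = 2
Mood = -3Sleep - Focus + 4  [with Sleep=2, Focus=8]  = -10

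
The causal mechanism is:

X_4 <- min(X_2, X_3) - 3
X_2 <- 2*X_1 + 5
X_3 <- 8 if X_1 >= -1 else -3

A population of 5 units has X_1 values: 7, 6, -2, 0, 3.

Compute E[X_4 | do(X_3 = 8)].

3

Under do(X_3=8), X_3's equation is replaced by X_3=8 for every unit. Per-unit X_4: 5, 5, -2, 2, 5. Mean = 3.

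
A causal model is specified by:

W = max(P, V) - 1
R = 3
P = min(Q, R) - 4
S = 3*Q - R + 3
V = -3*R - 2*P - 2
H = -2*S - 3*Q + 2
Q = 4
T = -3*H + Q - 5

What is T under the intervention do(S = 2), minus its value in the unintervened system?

The intervention breaks the incoming arrows to S: S = 3*Q - R + 3 no longer applies, and S = 2.
H = -2*S - 3*Q + 2  [with S=2, Q=4]  = -14
T = -3*H + Q - 5  [with H=-14, Q=4]  = 41
Without intervention: S = 3*Q - R + 3  [with Q=4, R=3]  = 12; H = -2*S - 3*Q + 2  [with S=12, Q=4]  = -34; T = -3*H + Q - 5  [with H=-34, Q=4]  = 101.
Change = 41 − 101 = -60.

-60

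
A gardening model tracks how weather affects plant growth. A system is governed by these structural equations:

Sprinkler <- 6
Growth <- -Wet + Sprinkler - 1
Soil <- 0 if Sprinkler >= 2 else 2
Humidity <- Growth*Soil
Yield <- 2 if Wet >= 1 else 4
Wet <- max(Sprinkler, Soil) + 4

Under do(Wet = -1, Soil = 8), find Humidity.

Setting Wet = -1, Soil = 8 by intervention discards those variables' equations.
Growth = -Wet + Sprinkler - 1  [with Wet=-1, Sprinkler=6]  = 6
Humidity = Growth*Soil  [with Growth=6, Soil=8]  = 48

48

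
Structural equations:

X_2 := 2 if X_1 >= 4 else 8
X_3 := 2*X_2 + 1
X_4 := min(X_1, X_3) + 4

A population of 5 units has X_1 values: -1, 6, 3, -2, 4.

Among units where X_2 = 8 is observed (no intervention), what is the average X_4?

4

E[X_4|X_2=8] averages over only the 3 units with X_2=8 (X_1 = -1, 3, -2): X_4 = 3, 7, 2, mean 4.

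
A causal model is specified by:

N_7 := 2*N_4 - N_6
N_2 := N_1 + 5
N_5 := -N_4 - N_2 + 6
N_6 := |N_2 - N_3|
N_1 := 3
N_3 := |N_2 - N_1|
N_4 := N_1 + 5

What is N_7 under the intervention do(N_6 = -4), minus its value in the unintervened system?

Intervening sets N_6 = -4 and removes its equation (N_6 := |N_2 - N_3|).
N_4 = N_1 + 5  [with N_1=3]  = 8
N_7 = 2*N_4 - N_6  [with N_4=8, N_6=-4]  = 20
Without intervention: N_2 = N_1 + 5  [with N_1=3]  = 8; N_3 = |N_2 - N_1|  [with N_2=8, N_1=3]  = 5; N_4 = N_1 + 5  [with N_1=3]  = 8; N_6 = |N_2 - N_3|  [with N_2=8, N_3=5]  = 3; N_7 = 2*N_4 - N_6  [with N_4=8, N_6=3]  = 13.
Change = 20 − 13 = 7.

7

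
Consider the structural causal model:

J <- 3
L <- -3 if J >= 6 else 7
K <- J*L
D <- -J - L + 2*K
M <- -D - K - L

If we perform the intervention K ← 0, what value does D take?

The intervention breaks the incoming arrows to K: K <- J*L no longer applies, and K = 0.
L = -3 if J >= 6 else 7  [with J=3]  = 7
D = -J - L + 2*K  [with J=3, L=7, K=0]  = -10

-10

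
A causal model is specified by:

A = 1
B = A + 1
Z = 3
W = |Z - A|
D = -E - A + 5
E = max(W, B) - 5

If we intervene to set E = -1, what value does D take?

5

The intervention breaks the incoming arrows to E: E = max(W, B) - 5 no longer applies, and E = -1.
D = -E - A + 5  [with E=-1, A=1]  = 5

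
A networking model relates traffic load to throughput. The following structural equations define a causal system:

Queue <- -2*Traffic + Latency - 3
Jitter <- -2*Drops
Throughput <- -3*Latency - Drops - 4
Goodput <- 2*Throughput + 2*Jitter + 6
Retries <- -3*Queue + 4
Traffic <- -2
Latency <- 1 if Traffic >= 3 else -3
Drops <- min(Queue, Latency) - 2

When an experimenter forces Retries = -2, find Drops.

-5

The intervention breaks the incoming arrows to Retries: Retries <- -3*Queue + 4 no longer applies, and Retries = -2.
Since Drops is not a descendant of the intervened variable, it is unaffected.
Latency = 1 if Traffic >= 3 else -3  [with Traffic=-2]  = -3
Queue = -2*Traffic + Latency - 3  [with Traffic=-2, Latency=-3]  = -2
Drops = min(Queue, Latency) - 2  [with Queue=-2, Latency=-3]  = -5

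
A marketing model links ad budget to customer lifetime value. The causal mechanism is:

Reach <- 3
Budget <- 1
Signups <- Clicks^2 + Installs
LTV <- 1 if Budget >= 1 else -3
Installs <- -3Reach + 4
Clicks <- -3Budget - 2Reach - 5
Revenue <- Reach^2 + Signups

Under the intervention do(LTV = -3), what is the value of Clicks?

-14

Intervening sets LTV = -3 and removes its equation (LTV <- 1 if Budget >= 1 else -3).
Clicks is not downstream of the intervention, so its value is determined by the original equations.
Clicks = -3Budget - 2Reach - 5  [with Budget=1, Reach=3]  = -14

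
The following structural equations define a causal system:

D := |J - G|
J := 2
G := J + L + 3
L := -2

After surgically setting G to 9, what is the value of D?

7

The intervention breaks the incoming arrows to G: G := J + L + 3 no longer applies, and G = 9.
D = |J - G|  [with J=2, G=9]  = 7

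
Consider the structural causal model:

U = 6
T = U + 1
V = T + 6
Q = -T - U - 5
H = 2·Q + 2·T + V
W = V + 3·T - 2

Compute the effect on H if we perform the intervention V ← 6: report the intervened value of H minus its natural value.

-7

do(V=6) replaces the equation V = T + 6 with the constant V = 6.
T = U + 1  [with U=6]  = 7
Q = -T - U - 5  [with T=7, U=6]  = -18
H = 2·Q + 2·T + V  [with Q=-18, T=7, V=6]  = -16
Without intervention: T = U + 1  [with U=6]  = 7; V = T + 6  [with T=7]  = 13; Q = -T - U - 5  [with T=7, U=6]  = -18; H = 2·Q + 2·T + V  [with Q=-18, T=7, V=13]  = -9.
Change = -16 − (-9) = -7.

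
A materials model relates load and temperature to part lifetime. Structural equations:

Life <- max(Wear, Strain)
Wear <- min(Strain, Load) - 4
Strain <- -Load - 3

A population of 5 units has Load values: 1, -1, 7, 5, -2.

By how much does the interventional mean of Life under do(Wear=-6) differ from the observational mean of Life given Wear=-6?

Every unit gets Wear=-6 under the intervention. Life values become -4, -2, -6, -6, -1; E[Life|do(Wear=-6)] = -3.8.
Observing Wear=-6 restricts to units where Wear's equation naturally yields -6: Load ∈ {-1, -2}. In that subpopulation Life = -2, -1, mean -1.5.
Difference = -3.8 − (-1.5) = -2.3.

-2.3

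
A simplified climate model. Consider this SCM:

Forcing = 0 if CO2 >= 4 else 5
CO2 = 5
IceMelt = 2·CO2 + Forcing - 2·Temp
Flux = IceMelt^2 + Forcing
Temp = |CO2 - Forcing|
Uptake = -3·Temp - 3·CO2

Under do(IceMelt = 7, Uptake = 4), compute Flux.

49

Setting IceMelt = 7, Uptake = 4 by intervention discards those variables' equations.
Forcing = 0 if CO2 >= 4 else 5  [with CO2=5]  = 0
Flux = IceMelt^2 + Forcing  [with IceMelt=7, Forcing=0]  = 49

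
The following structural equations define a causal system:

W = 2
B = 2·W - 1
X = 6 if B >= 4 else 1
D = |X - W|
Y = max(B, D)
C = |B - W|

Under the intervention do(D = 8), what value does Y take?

8

Intervening sets D = 8 and removes its equation (D = |X - W|).
B = 2·W - 1  [with W=2]  = 3
Y = max(B, D)  [with B=3, D=8]  = 8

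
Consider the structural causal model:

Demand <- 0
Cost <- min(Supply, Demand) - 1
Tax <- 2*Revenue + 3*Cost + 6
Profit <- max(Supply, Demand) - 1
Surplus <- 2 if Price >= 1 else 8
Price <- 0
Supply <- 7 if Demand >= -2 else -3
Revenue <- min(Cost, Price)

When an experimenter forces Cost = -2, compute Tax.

Under do(Cost=-2), the mechanism Cost <- min(Supply, Demand) - 1 is discarded; Cost is fixed at -2.
Revenue = min(Cost, Price)  [with Cost=-2, Price=0]  = -2
Tax = 2*Revenue + 3*Cost + 6  [with Revenue=-2, Cost=-2]  = -4

-4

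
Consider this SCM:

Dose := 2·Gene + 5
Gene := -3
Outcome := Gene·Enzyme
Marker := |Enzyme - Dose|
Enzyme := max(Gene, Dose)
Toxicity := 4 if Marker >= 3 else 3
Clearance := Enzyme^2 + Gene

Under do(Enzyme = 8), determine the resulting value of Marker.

9

The intervention breaks the incoming arrows to Enzyme: Enzyme := max(Gene, Dose) no longer applies, and Enzyme = 8.
Dose = 2·Gene + 5  [with Gene=-3]  = -1
Marker = |Enzyme - Dose|  [with Enzyme=8, Dose=-1]  = 9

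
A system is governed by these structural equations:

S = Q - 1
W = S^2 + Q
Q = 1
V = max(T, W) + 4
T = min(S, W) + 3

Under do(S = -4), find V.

21

do(S=-4) replaces the equation S = Q - 1 with the constant S = -4.
W = S^2 + Q  [with S=-4, Q=1]  = 17
T = min(S, W) + 3  [with S=-4, W=17]  = -1
V = max(T, W) + 4  [with T=-1, W=17]  = 21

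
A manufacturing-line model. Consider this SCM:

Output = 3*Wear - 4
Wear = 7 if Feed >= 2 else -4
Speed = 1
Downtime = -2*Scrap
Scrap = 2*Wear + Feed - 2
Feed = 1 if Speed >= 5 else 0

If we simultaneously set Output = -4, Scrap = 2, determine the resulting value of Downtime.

Setting Output = -4, Scrap = 2 by intervention discards those variables' equations.
Downtime = -2*Scrap  [with Scrap=2]  = -4

-4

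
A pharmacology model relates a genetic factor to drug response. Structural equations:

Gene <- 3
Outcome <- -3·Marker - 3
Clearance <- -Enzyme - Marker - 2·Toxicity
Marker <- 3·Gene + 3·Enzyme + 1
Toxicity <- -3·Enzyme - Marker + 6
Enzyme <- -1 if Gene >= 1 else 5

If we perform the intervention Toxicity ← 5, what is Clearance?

-16

Intervening sets Toxicity = 5 and removes its equation (Toxicity <- -3·Enzyme - Marker + 6).
Enzyme = -1 if Gene >= 1 else 5  [with Gene=3]  = -1
Marker = 3·Gene + 3·Enzyme + 1  [with Gene=3, Enzyme=-1]  = 7
Clearance = -Enzyme - Marker - 2·Toxicity  [with Enzyme=-1, Marker=7, Toxicity=5]  = -16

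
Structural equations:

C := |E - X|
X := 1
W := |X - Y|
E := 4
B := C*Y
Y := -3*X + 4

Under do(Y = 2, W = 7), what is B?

6

Setting Y = 2, W = 7 by intervention discards those variables' equations.
C = |E - X|  [with E=4, X=1]  = 3
B = C*Y  [with C=3, Y=2]  = 6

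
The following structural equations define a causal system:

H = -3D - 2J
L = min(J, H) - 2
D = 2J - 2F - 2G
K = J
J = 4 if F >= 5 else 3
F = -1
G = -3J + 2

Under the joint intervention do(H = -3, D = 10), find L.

Setting H = -3, D = 10 by intervention discards those variables' equations.
J = 4 if F >= 5 else 3  [with F=-1]  = 3
L = min(J, H) - 2  [with J=3, H=-3]  = -5

-5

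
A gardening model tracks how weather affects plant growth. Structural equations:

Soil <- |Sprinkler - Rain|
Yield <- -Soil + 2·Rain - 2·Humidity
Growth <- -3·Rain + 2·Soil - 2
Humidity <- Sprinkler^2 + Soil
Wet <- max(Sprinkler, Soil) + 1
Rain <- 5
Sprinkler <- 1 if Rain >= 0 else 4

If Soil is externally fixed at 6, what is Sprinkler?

1

Under do(Soil=6), the mechanism Soil <- |Sprinkler - Rain| is discarded; Soil is fixed at 6.
Since Sprinkler is not a descendant of the intervened variable, it is unaffected.
Sprinkler = 1 if Rain >= 0 else 4  [with Rain=5]  = 1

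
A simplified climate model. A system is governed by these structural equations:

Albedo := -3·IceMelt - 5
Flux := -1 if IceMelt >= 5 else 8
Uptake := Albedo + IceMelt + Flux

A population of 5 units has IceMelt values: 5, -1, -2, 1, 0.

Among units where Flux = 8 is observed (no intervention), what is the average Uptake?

Observing Flux=8 restricts to units where Flux's equation naturally yields 8: IceMelt ∈ {-1, -2, 1, 0}. In that subpopulation Uptake = 5, 7, 1, 3, mean 4.

4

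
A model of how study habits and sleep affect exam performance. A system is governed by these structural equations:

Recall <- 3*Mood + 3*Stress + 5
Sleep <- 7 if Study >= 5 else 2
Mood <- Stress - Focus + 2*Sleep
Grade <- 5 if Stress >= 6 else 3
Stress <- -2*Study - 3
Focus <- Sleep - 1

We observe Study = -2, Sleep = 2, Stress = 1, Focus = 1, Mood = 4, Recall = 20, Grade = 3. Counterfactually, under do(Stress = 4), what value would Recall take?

The intervention breaks the incoming arrows to Stress: Stress <- -2*Study - 3 no longer applies, and Stress = 4.
Sleep = 7 if Study >= 5 else 2  [with Study=-2]  = 2
Focus = Sleep - 1  [with Sleep=2]  = 1
Mood = Stress - Focus + 2*Sleep  [with Stress=4, Focus=1, Sleep=2]  = 7
Recall = 3*Mood + 3*Stress + 5  [with Mood=7, Stress=4]  = 38

38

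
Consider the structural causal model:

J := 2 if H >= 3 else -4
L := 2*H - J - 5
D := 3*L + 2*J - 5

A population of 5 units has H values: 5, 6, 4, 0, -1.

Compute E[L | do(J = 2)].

do(J=2) breaks J's dependence on H. With J=2 fixed, L across the units is 3, 5, 1, -7, -9, mean -1.4.

-1.4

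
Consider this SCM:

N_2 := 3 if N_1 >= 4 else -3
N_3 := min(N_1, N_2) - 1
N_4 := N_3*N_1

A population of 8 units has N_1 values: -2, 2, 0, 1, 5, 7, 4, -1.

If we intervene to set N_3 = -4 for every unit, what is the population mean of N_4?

-8

do(N_3=-4) breaks N_3's dependence on N_1. With N_3=-4 fixed, N_4 across the units is 8, -8, 0, -4, -20, -28, -16, 4, mean -8.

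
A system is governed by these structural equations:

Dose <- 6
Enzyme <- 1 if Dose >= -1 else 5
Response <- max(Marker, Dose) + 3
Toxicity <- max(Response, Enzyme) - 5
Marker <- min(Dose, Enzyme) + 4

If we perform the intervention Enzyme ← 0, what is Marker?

The intervention breaks the incoming arrows to Enzyme: Enzyme <- 1 if Dose >= -1 else 5 no longer applies, and Enzyme = 0.
Marker = min(Dose, Enzyme) + 4  [with Dose=6, Enzyme=0]  = 4

4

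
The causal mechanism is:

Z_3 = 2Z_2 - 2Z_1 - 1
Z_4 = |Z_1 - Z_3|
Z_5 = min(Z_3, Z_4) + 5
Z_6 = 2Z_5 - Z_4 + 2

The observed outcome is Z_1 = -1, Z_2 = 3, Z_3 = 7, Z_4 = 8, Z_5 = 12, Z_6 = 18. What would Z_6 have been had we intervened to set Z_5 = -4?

The intervention breaks the incoming arrows to Z_5: Z_5 = min(Z_3, Z_4) + 5 no longer applies, and Z_5 = -4.
Z_3 = 2Z_2 - 2Z_1 - 1  [with Z_2=3, Z_1=-1]  = 7
Z_4 = |Z_1 - Z_3|  [with Z_1=-1, Z_3=7]  = 8
Z_6 = 2Z_5 - Z_4 + 2  [with Z_5=-4, Z_4=8]  = -14

-14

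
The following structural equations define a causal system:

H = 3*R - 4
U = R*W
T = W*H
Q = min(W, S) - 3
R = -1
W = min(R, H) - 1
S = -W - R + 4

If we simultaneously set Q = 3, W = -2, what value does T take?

14

The joint intervention fixes Q = 3, W = -2, removing each variable's own equation.
H = 3*R - 4  [with R=-1]  = -7
T = W*H  [with W=-2, H=-7]  = 14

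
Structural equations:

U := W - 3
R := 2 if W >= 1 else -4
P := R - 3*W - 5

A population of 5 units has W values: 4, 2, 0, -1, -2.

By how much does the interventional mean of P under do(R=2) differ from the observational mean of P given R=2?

7.2

The intervention sets R=2 in all 5 units regardless of W. Recomputing P per unit gives -15, -9, -3, 0, 3; average -4.8.
E[P|R=2] averages over only the 2 units with R=2 (W = 4, 2): P = -15, -9, mean -12.
Difference = -4.8 − (-12) = 7.2.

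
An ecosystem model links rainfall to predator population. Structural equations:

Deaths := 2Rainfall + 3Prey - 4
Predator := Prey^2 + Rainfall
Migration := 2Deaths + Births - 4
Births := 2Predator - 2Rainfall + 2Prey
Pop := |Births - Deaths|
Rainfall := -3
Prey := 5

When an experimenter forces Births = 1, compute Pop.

The intervention breaks the incoming arrows to Births: Births := 2Predator - 2Rainfall + 2Prey no longer applies, and Births = 1.
Deaths = 2Rainfall + 3Prey - 4  [with Rainfall=-3, Prey=5]  = 5
Pop = |Births - Deaths|  [with Births=1, Deaths=5]  = 4

4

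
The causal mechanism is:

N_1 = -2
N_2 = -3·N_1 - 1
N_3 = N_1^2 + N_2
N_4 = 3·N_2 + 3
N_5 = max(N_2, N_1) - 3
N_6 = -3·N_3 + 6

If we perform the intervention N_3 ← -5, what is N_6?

The intervention breaks the incoming arrows to N_3: N_3 = N_1^2 + N_2 no longer applies, and N_3 = -5.
N_6 = -3·N_3 + 6  [with N_3=-5]  = 21

21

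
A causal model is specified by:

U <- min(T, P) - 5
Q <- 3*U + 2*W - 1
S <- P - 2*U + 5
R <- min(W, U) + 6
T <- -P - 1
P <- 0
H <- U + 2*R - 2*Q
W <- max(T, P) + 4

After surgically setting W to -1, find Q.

-21

Under do(W=-1), the mechanism W <- max(T, P) + 4 is discarded; W is fixed at -1.
T = -P - 1  [with P=0]  = -1
U = min(T, P) - 5  [with T=-1, P=0]  = -6
Q = 3*U + 2*W - 1  [with U=-6, W=-1]  = -21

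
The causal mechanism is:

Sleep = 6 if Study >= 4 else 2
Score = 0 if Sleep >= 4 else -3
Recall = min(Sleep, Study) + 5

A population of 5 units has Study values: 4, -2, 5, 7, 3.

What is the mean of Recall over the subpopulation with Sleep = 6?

Conditioning on Sleep=6 selects the 3 unit(s) with Study ∈ {4, 5, 7}. Their Recall values: 9, 10, 11. Mean = 10.

10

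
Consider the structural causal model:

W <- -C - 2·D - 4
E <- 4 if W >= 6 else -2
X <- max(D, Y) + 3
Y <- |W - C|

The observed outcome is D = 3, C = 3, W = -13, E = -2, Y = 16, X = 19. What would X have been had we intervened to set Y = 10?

The intervention breaks the incoming arrows to Y: Y <- |W - C| no longer applies, and Y = 10.
X = max(D, Y) + 3  [with D=3, Y=10]  = 13

13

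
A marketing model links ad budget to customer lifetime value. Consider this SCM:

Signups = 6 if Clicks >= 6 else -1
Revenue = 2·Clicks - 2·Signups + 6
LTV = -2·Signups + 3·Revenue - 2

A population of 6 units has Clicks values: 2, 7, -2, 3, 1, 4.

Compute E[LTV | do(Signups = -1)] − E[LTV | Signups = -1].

Under do(Signups=-1), Signups's equation is replaced by Signups=-1 for every unit. Per-unit LTV: 36, 66, 12, 42, 30, 48. Mean = 39.
Observing Signups=-1 restricts to units where Signups's equation naturally yields -1: Clicks ∈ {2, -2, 3, 1, 4}. In that subpopulation LTV = 36, 12, 42, 30, 48, mean 33.6.
Difference = 39 − 33.6 = 5.4.

5.4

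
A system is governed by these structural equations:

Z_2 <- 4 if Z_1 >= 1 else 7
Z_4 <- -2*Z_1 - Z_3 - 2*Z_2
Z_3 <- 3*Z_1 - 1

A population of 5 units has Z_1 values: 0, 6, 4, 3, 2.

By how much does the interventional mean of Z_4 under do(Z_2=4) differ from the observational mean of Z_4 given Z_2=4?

Under do(Z_2=4), Z_2's equation is replaced by Z_2=4 for every unit. Per-unit Z_4: -7, -37, -27, -22, -17. Mean = -22.
Observing Z_2=4 restricts to units where Z_2's equation naturally yields 4: Z_1 ∈ {6, 4, 3, 2}. In that subpopulation Z_4 = -37, -27, -22, -17, mean -25.75.
Difference = -22 − (-25.75) = 3.75.

3.75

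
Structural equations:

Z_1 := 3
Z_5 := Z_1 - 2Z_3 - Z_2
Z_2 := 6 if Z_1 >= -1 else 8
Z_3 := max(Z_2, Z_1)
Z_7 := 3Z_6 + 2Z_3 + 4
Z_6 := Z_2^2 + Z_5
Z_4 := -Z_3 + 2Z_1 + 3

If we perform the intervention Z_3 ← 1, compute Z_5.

do(Z_3=1) replaces the equation Z_3 := max(Z_2, Z_1) with the constant Z_3 = 1.
Z_2 = 6 if Z_1 >= -1 else 8  [with Z_1=3]  = 6
Z_5 = Z_1 - 2Z_3 - Z_2  [with Z_1=3, Z_3=1, Z_2=6]  = -5

-5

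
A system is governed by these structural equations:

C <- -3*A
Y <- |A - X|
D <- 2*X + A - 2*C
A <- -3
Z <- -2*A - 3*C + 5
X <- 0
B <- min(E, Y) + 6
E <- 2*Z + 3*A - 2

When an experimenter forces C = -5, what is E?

41

The intervention breaks the incoming arrows to C: C <- -3*A no longer applies, and C = -5.
Z = -2*A - 3*C + 5  [with A=-3, C=-5]  = 26
E = 2*Z + 3*A - 2  [with Z=26, A=-3]  = 41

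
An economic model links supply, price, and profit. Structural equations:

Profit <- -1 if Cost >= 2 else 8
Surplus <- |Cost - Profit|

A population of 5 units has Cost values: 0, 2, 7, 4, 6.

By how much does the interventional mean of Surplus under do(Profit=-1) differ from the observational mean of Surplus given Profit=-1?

-0.95

The intervention sets Profit=-1 in all 5 units regardless of Cost. Recomputing Surplus per unit gives 1, 3, 8, 5, 7; average 4.8.
Conditioning on Profit=-1 selects the 4 unit(s) with Cost ∈ {2, 7, 4, 6}. Their Surplus values: 3, 8, 5, 7. Mean = 5.75.
Difference = 4.8 − 5.75 = -0.95.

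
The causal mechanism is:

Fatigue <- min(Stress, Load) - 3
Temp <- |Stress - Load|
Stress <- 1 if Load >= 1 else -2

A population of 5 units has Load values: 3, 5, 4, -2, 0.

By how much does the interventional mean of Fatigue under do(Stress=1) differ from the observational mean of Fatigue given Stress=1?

Every unit gets Stress=1 under the intervention. Fatigue values become -2, -2, -2, -5, -3; E[Fatigue|do(Stress=1)] = -2.8.
Observing Stress=1 restricts to units where Stress's equation naturally yields 1: Load ∈ {3, 5, 4}. In that subpopulation Fatigue = -2, -2, -2, mean -2.
Difference = -2.8 − (-2) = -0.8.

-0.8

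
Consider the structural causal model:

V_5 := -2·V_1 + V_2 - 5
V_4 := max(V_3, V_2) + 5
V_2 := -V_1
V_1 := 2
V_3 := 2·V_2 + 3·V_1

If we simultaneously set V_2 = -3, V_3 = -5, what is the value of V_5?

Under do(V_2 = -3, V_3 = -5), each intervened variable's structural equation is replaced by its fixed value.
V_5 = -2·V_1 + V_2 - 5  [with V_1=2, V_2=-3]  = -12

-12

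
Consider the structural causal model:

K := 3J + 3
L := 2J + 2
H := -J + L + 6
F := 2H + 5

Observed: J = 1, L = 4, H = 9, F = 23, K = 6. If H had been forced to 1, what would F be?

7

The intervention breaks the incoming arrows to H: H := -J + L + 6 no longer applies, and H = 1.
F = 2H + 5  [with H=1]  = 7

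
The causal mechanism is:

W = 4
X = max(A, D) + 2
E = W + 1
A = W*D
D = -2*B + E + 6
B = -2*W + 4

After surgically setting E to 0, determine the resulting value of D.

Under do(E=0), the mechanism E = W + 1 is discarded; E is fixed at 0.
B = -2*W + 4  [with W=4]  = -4
D = -2*B + E + 6  [with B=-4, E=0]  = 14

14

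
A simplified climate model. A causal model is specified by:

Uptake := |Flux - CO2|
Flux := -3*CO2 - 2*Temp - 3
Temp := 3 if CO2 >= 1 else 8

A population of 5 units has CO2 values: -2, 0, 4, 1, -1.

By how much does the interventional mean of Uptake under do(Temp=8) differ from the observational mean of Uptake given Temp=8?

do(Temp=8) breaks Temp's dependence on CO2. With Temp=8 fixed, Uptake across the units is 11, 19, 35, 23, 15, mean 20.6.
E[Uptake|Temp=8] averages over only the 3 units with Temp=8 (CO2 = -2, 0, -1): Uptake = 11, 19, 15, mean 15.
Difference = 20.6 − 15 = 5.6.

5.6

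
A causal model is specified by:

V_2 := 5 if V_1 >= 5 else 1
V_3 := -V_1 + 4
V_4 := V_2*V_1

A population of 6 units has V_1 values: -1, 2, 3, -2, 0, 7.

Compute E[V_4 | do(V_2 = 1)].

The intervention sets V_2=1 in all 6 units regardless of V_1. Recomputing V_4 per unit gives -1, 2, 3, -2, 0, 7; average 1.5.

1.5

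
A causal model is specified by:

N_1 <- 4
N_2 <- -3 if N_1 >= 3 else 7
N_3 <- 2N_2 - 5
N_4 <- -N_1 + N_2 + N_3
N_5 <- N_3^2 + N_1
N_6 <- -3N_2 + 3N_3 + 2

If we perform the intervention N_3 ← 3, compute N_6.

20

The intervention breaks the incoming arrows to N_3: N_3 <- 2N_2 - 5 no longer applies, and N_3 = 3.
N_2 = -3 if N_1 >= 3 else 7  [with N_1=4]  = -3
N_6 = -3N_2 + 3N_3 + 2  [with N_2=-3, N_3=3]  = 20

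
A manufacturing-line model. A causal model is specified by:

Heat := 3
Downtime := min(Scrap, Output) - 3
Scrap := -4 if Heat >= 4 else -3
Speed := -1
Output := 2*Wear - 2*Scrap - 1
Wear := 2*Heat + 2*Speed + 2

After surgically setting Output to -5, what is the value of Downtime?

The intervention breaks the incoming arrows to Output: Output := 2*Wear - 2*Scrap - 1 no longer applies, and Output = -5.
Scrap = -4 if Heat >= 4 else -3  [with Heat=3]  = -3
Downtime = min(Scrap, Output) - 3  [with Scrap=-3, Output=-5]  = -8

-8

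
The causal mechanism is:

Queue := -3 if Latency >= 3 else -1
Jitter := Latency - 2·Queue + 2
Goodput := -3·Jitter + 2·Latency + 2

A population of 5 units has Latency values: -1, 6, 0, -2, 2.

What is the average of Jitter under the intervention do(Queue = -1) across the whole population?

5

The intervention sets Queue=-1 in all 5 units regardless of Latency. Recomputing Jitter per unit gives 3, 10, 4, 2, 6; average 5.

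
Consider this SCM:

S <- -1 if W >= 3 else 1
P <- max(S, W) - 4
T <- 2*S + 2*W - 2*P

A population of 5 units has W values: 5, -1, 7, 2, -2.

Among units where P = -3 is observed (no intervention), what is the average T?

Conditioning on P=-3 selects the 2 unit(s) with W ∈ {-1, -2}. Their T values: 6, 4. Mean = 5.

5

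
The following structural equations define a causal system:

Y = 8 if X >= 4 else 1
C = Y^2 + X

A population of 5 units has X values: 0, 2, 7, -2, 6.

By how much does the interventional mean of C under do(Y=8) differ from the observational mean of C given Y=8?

-3.9

Under do(Y=8), Y's equation is replaced by Y=8 for every unit. Per-unit C: 64, 66, 71, 62, 70. Mean = 66.6.
Observing Y=8 restricts to units where Y's equation naturally yields 8: X ∈ {7, 6}. In that subpopulation C = 71, 70, mean 70.5.
Difference = 66.6 − 70.5 = -3.9.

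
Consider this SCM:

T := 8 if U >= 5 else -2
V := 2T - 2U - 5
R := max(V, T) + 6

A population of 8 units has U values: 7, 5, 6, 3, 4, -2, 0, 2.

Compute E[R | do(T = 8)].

do(T=8) breaks T's dependence on U. With T=8 fixed, R across the units is 14, 14, 14, 14, 14, 21, 17, 14, mean 15.25.

15.25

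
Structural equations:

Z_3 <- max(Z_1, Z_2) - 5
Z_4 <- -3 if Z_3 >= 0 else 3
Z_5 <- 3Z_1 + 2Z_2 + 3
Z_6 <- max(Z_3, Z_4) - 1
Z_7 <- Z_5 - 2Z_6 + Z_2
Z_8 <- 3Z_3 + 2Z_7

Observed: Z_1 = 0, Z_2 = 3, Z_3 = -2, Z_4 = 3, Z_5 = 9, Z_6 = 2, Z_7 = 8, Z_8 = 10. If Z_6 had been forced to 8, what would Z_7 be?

-4

Intervening sets Z_6 = 8 and removes its equation (Z_6 <- max(Z_3, Z_4) - 1).
Z_5 = 3Z_1 + 2Z_2 + 3  [with Z_1=0, Z_2=3]  = 9
Z_7 = Z_5 - 2Z_6 + Z_2  [with Z_5=9, Z_6=8, Z_2=3]  = -4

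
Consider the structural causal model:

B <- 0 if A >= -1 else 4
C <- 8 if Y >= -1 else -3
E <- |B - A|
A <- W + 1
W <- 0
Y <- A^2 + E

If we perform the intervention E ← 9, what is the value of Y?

10

Intervening sets E = 9 and removes its equation (E <- |B - A|).
A = W + 1  [with W=0]  = 1
Y = A^2 + E  [with A=1, E=9]  = 10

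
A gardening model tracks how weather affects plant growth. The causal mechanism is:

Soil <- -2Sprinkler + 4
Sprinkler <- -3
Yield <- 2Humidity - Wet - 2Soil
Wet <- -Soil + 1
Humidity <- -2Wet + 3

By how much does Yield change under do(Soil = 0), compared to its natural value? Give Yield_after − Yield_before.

do(Soil=0) replaces the equation Soil <- -2Sprinkler + 4 with the constant Soil = 0.
Wet = -Soil + 1  [with Soil=0]  = 1
Humidity = -2Wet + 3  [with Wet=1]  = 1
Yield = 2Humidity - Wet - 2Soil  [with Humidity=1, Wet=1, Soil=0]  = 1
Without intervention: Soil = -2Sprinkler + 4  [with Sprinkler=-3]  = 10; Wet = -Soil + 1  [with Soil=10]  = -9; Humidity = -2Wet + 3  [with Wet=-9]  = 21; Yield = 2Humidity - Wet - 2Soil  [with Humidity=21, Wet=-9, Soil=10]  = 31.
Change = 1 − 31 = -30.

-30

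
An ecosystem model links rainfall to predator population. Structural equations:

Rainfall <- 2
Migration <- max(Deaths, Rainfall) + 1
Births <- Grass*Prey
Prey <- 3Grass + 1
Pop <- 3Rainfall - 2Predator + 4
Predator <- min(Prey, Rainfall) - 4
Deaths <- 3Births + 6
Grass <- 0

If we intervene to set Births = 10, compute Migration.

Under do(Births=10), the mechanism Births <- Grass*Prey is discarded; Births is fixed at 10.
Deaths = 3Births + 6  [with Births=10]  = 36
Migration = max(Deaths, Rainfall) + 1  [with Deaths=36, Rainfall=2]  = 37

37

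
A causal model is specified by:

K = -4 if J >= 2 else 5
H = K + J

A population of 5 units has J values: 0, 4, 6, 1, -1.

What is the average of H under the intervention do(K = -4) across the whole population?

-2

Under do(K=-4), K's equation is replaced by K=-4 for every unit. Per-unit H: -4, 0, 2, -3, -5. Mean = -2.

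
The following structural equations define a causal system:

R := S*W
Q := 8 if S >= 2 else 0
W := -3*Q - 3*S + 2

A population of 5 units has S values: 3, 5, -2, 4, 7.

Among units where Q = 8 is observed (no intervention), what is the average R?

-178.75

Conditioning on Q=8 selects the 4 unit(s) with S ∈ {3, 5, 4, 7}. Their R values: -93, -185, -136, -301. Mean = -178.75.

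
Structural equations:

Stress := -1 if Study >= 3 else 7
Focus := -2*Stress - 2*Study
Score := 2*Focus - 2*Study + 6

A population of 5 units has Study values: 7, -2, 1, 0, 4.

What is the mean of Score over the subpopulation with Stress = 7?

Conditioning on Stress=7 selects the 3 unit(s) with Study ∈ {-2, 1, 0}. Their Score values: -10, -28, -22. Mean = -20.

-20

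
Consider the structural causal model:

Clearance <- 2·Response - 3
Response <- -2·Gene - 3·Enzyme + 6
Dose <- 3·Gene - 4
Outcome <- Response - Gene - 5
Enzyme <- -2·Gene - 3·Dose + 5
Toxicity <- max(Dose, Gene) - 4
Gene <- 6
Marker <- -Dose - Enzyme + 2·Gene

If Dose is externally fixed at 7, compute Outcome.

67

do(Dose=7) replaces the equation Dose <- 3·Gene - 4 with the constant Dose = 7.
Enzyme = -2·Gene - 3·Dose + 5  [with Gene=6, Dose=7]  = -28
Response = -2·Gene - 3·Enzyme + 6  [with Gene=6, Enzyme=-28]  = 78
Outcome = Response - Gene - 5  [with Response=78, Gene=6]  = 67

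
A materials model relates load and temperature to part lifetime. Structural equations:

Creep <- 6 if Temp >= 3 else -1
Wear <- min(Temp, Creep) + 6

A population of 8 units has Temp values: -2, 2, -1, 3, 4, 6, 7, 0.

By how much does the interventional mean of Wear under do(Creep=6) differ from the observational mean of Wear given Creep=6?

Under do(Creep=6), Creep's equation is replaced by Creep=6 for every unit. Per-unit Wear: 4, 8, 5, 9, 10, 12, 12, 6. Mean = 8.25.
E[Wear|Creep=6] averages over only the 4 units with Creep=6 (Temp = 3, 4, 6, 7): Wear = 9, 10, 12, 12, mean 10.75.
Difference = 8.25 − 10.75 = -2.5.

-2.5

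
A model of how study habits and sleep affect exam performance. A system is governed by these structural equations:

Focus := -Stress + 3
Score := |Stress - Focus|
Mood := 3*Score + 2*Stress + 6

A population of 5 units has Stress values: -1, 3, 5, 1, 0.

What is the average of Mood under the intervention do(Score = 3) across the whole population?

18.2

Every unit gets Score=3 under the intervention. Mood values become 13, 21, 25, 17, 15; E[Mood|do(Score=3)] = 18.2.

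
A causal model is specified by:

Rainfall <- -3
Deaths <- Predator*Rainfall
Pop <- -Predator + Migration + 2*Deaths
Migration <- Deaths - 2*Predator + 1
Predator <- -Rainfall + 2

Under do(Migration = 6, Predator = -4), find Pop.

34

The joint intervention fixes Migration = 6, Predator = -4, removing each variable's own equation.
Deaths = Predator*Rainfall  [with Predator=-4, Rainfall=-3]  = 12
Pop = -Predator + Migration + 2*Deaths  [with Predator=-4, Migration=6, Deaths=12]  = 34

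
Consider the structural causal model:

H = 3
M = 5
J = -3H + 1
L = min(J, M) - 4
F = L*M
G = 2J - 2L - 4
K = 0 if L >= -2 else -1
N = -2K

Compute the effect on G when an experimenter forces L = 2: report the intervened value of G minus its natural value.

Under do(L=2), the mechanism L = min(J, M) - 4 is discarded; L is fixed at 2.
J = -3H + 1  [with H=3]  = -8
G = 2J - 2L - 4  [with J=-8, L=2]  = -24
Without intervention: J = -3H + 1  [with H=3]  = -8; L = min(J, M) - 4  [with J=-8, M=5]  = -12; G = 2J - 2L - 4  [with J=-8, L=-12]  = 4.
Change = -24 − 4 = -28.

-28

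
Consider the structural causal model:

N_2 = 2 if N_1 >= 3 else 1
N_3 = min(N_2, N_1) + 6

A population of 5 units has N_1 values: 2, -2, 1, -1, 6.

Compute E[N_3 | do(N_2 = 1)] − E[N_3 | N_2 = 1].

Under do(N_2=1), N_2's equation is replaced by N_2=1 for every unit. Per-unit N_3: 7, 4, 7, 5, 7. Mean = 6.
E[N_3|N_2=1] averages over only the 4 units with N_2=1 (N_1 = 2, -2, 1, -1): N_3 = 7, 4, 7, 5, mean 5.75.
Difference = 6 − 5.75 = 0.25.

0.25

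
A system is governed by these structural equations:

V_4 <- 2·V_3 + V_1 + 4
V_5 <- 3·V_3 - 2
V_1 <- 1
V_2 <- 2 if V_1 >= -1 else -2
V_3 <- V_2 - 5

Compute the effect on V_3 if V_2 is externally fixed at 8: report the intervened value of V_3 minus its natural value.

6

The intervention breaks the incoming arrows to V_2: V_2 <- 2 if V_1 >= -1 else -2 no longer applies, and V_2 = 8.
V_3 = V_2 - 5  [with V_2=8]  = 3
Without intervention: V_2 = 2 if V_1 >= -1 else -2  [with V_1=1]  = 2; V_3 = V_2 - 5  [with V_2=2]  = -3.
Change = 3 − (-3) = 6.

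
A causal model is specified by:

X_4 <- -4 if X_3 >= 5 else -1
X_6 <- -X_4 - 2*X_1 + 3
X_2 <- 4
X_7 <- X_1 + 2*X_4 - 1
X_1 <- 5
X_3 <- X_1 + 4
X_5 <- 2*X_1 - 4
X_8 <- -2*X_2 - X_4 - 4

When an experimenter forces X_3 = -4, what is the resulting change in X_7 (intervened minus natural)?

6

The intervention breaks the incoming arrows to X_3: X_3 <- X_1 + 4 no longer applies, and X_3 = -4.
X_4 = -4 if X_3 >= 5 else -1  [with X_3=-4]  = -1
X_7 = X_1 + 2*X_4 - 1  [with X_1=5, X_4=-1]  = 2
Without intervention: X_3 = X_1 + 4  [with X_1=5]  = 9; X_4 = -4 if X_3 >= 5 else -1  [with X_3=9]  = -4; X_7 = X_1 + 2*X_4 - 1  [with X_1=5, X_4=-4]  = -4.
Change = 2 − (-4) = 6.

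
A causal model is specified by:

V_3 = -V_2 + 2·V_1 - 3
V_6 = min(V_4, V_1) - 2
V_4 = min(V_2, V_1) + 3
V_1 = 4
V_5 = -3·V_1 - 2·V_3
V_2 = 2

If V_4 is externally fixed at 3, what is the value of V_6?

1

Under do(V_4=3), the mechanism V_4 = min(V_2, V_1) + 3 is discarded; V_4 is fixed at 3.
V_6 = min(V_4, V_1) - 2  [with V_4=3, V_1=4]  = 1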